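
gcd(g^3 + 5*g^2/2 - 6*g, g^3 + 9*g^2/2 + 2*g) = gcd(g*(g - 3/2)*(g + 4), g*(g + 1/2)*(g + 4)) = g^2 + 4*g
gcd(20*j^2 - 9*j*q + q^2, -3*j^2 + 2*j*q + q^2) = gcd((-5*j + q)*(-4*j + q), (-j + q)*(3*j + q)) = 1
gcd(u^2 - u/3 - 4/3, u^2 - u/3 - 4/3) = u^2 - u/3 - 4/3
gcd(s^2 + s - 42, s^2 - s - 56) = s + 7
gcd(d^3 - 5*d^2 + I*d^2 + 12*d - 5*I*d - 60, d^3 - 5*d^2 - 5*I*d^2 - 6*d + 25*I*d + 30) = d^2 + d*(-5 - 3*I) + 15*I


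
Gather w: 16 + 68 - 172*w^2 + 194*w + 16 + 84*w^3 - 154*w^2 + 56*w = 84*w^3 - 326*w^2 + 250*w + 100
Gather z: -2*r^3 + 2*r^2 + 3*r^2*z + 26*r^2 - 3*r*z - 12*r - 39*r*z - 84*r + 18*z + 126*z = -2*r^3 + 28*r^2 - 96*r + z*(3*r^2 - 42*r + 144)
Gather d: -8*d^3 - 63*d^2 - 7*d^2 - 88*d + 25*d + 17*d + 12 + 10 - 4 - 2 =-8*d^3 - 70*d^2 - 46*d + 16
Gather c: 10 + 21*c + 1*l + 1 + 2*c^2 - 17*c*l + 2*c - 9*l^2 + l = 2*c^2 + c*(23 - 17*l) - 9*l^2 + 2*l + 11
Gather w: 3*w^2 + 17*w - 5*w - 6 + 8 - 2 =3*w^2 + 12*w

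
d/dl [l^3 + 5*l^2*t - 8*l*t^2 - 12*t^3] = 3*l^2 + 10*l*t - 8*t^2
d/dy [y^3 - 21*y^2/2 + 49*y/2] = 3*y^2 - 21*y + 49/2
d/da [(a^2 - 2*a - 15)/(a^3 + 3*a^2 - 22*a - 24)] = (-a^4 + 4*a^3 + 29*a^2 + 42*a - 282)/(a^6 + 6*a^5 - 35*a^4 - 180*a^3 + 340*a^2 + 1056*a + 576)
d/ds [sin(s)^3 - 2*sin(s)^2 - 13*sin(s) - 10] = (3*sin(s)^2 - 4*sin(s) - 13)*cos(s)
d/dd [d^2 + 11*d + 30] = 2*d + 11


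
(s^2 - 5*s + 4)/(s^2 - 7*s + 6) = (s - 4)/(s - 6)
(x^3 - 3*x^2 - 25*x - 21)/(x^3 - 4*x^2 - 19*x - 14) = (x + 3)/(x + 2)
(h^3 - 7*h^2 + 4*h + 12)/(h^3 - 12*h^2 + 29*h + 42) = (h - 2)/(h - 7)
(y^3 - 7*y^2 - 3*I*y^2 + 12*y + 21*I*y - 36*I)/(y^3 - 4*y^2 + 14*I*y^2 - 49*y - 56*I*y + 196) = (y^2 - 3*y*(1 + I) + 9*I)/(y^2 + 14*I*y - 49)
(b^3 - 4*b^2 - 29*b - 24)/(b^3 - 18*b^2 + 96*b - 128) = (b^2 + 4*b + 3)/(b^2 - 10*b + 16)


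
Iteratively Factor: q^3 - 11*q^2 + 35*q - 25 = (q - 5)*(q^2 - 6*q + 5) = (q - 5)*(q - 1)*(q - 5)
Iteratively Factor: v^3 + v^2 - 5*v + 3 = (v + 3)*(v^2 - 2*v + 1) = (v - 1)*(v + 3)*(v - 1)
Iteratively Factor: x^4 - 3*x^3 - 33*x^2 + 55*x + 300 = (x - 5)*(x^3 + 2*x^2 - 23*x - 60) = (x - 5)*(x + 4)*(x^2 - 2*x - 15) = (x - 5)*(x + 3)*(x + 4)*(x - 5)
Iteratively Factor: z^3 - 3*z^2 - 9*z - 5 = (z - 5)*(z^2 + 2*z + 1) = (z - 5)*(z + 1)*(z + 1)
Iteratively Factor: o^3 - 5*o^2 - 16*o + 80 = (o - 4)*(o^2 - o - 20) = (o - 5)*(o - 4)*(o + 4)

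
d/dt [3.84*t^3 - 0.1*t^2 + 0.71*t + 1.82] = 11.52*t^2 - 0.2*t + 0.71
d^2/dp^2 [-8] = 0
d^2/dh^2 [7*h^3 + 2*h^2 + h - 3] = 42*h + 4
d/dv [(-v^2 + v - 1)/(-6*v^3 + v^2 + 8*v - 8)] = 3*v*(-2*v^3 + 4*v^2 - 9*v + 6)/(36*v^6 - 12*v^5 - 95*v^4 + 112*v^3 + 48*v^2 - 128*v + 64)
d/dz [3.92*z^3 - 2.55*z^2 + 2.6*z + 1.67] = 11.76*z^2 - 5.1*z + 2.6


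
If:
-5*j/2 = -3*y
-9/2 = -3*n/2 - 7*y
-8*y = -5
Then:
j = 3/4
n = 1/12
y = 5/8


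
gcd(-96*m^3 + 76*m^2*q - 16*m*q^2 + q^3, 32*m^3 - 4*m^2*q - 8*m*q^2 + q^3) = 16*m^2 - 10*m*q + q^2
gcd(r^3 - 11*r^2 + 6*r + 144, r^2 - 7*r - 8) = r - 8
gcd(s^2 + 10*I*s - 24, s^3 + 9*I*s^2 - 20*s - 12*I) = s + 6*I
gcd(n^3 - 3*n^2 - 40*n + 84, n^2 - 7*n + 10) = n - 2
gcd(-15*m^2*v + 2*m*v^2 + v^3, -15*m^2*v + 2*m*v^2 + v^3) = -15*m^2*v + 2*m*v^2 + v^3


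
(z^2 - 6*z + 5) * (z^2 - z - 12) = z^4 - 7*z^3 - z^2 + 67*z - 60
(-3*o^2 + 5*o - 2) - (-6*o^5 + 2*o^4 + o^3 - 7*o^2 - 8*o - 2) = 6*o^5 - 2*o^4 - o^3 + 4*o^2 + 13*o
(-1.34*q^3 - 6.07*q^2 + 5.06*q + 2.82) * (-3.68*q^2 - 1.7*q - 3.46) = 4.9312*q^5 + 24.6156*q^4 - 3.6654*q^3 + 2.0226*q^2 - 22.3016*q - 9.7572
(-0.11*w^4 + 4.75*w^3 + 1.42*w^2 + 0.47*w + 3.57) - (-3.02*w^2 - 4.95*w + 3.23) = -0.11*w^4 + 4.75*w^3 + 4.44*w^2 + 5.42*w + 0.34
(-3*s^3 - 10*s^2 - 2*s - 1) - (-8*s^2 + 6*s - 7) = -3*s^3 - 2*s^2 - 8*s + 6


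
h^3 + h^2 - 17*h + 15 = (h - 3)*(h - 1)*(h + 5)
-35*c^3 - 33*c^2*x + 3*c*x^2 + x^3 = (-5*c + x)*(c + x)*(7*c + x)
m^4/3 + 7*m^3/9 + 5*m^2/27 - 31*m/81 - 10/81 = (m/3 + 1/3)*(m - 2/3)*(m + 1/3)*(m + 5/3)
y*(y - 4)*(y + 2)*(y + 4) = y^4 + 2*y^3 - 16*y^2 - 32*y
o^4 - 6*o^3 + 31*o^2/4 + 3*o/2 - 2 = (o - 4)*(o - 2)*(o - 1/2)*(o + 1/2)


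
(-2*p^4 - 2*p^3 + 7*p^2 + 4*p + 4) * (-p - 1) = 2*p^5 + 4*p^4 - 5*p^3 - 11*p^2 - 8*p - 4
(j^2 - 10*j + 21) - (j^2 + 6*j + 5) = 16 - 16*j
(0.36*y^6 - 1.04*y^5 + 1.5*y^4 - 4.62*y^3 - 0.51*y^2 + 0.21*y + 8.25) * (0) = 0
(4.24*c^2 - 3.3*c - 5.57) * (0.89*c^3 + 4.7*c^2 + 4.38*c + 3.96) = 3.7736*c^5 + 16.991*c^4 - 1.8961*c^3 - 23.8426*c^2 - 37.4646*c - 22.0572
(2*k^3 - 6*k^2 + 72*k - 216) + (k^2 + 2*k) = 2*k^3 - 5*k^2 + 74*k - 216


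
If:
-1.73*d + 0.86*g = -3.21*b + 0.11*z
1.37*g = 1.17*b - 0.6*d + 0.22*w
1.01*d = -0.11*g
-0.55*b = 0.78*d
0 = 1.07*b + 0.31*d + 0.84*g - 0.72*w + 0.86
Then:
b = 0.05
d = -0.03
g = 0.32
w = 1.62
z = 4.46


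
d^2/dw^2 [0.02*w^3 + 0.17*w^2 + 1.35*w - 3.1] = 0.12*w + 0.34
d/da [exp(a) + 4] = exp(a)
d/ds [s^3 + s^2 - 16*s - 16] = 3*s^2 + 2*s - 16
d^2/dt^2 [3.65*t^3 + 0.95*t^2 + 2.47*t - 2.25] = 21.9*t + 1.9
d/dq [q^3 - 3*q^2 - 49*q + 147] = 3*q^2 - 6*q - 49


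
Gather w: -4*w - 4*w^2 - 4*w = -4*w^2 - 8*w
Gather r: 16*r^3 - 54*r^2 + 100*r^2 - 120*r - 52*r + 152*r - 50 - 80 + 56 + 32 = 16*r^3 + 46*r^2 - 20*r - 42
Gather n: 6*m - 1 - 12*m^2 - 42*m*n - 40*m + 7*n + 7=-12*m^2 - 34*m + n*(7 - 42*m) + 6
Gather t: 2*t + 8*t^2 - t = 8*t^2 + t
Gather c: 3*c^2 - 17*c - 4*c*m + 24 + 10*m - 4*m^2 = 3*c^2 + c*(-4*m - 17) - 4*m^2 + 10*m + 24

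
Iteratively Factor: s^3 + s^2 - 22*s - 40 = (s - 5)*(s^2 + 6*s + 8) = (s - 5)*(s + 4)*(s + 2)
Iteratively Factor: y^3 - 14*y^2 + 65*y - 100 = (y - 5)*(y^2 - 9*y + 20) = (y - 5)^2*(y - 4)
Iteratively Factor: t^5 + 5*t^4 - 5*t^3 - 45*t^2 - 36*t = (t + 3)*(t^4 + 2*t^3 - 11*t^2 - 12*t) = (t + 1)*(t + 3)*(t^3 + t^2 - 12*t) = (t + 1)*(t + 3)*(t + 4)*(t^2 - 3*t) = t*(t + 1)*(t + 3)*(t + 4)*(t - 3)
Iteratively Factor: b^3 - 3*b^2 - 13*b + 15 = (b - 1)*(b^2 - 2*b - 15) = (b - 1)*(b + 3)*(b - 5)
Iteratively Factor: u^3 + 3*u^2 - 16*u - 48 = (u - 4)*(u^2 + 7*u + 12) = (u - 4)*(u + 3)*(u + 4)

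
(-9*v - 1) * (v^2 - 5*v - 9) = -9*v^3 + 44*v^2 + 86*v + 9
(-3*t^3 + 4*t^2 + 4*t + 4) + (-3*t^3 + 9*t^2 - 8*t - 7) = -6*t^3 + 13*t^2 - 4*t - 3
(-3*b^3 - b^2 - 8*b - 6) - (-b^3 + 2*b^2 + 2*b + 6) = -2*b^3 - 3*b^2 - 10*b - 12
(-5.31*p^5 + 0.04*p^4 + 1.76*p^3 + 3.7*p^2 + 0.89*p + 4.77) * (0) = 0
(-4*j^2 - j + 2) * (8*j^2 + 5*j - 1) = -32*j^4 - 28*j^3 + 15*j^2 + 11*j - 2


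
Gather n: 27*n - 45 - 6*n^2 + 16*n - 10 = -6*n^2 + 43*n - 55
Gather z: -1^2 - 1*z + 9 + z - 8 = 0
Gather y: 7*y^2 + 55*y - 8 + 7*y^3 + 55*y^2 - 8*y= 7*y^3 + 62*y^2 + 47*y - 8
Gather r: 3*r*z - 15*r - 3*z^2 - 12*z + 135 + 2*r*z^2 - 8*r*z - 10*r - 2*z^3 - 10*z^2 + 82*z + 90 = r*(2*z^2 - 5*z - 25) - 2*z^3 - 13*z^2 + 70*z + 225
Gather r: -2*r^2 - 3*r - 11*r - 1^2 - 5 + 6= -2*r^2 - 14*r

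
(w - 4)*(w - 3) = w^2 - 7*w + 12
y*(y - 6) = y^2 - 6*y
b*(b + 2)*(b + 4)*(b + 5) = b^4 + 11*b^3 + 38*b^2 + 40*b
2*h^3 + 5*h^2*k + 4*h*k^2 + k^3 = (h + k)^2*(2*h + k)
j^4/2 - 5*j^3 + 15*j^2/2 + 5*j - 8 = (j/2 + 1/2)*(j - 8)*(j - 2)*(j - 1)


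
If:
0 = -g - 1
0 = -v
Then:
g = -1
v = 0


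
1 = 1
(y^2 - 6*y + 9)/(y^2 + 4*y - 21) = (y - 3)/(y + 7)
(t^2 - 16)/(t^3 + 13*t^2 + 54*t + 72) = (t - 4)/(t^2 + 9*t + 18)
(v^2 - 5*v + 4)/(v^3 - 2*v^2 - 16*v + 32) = (v - 1)/(v^2 + 2*v - 8)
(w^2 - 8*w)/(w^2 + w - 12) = w*(w - 8)/(w^2 + w - 12)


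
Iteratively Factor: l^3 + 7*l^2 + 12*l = (l + 3)*(l^2 + 4*l) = (l + 3)*(l + 4)*(l)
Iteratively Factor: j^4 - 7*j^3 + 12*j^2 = (j - 4)*(j^3 - 3*j^2) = (j - 4)*(j - 3)*(j^2) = j*(j - 4)*(j - 3)*(j)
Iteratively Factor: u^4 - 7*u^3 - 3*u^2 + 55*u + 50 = (u - 5)*(u^3 - 2*u^2 - 13*u - 10) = (u - 5)^2*(u^2 + 3*u + 2) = (u - 5)^2*(u + 2)*(u + 1)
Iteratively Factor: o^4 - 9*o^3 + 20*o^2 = (o)*(o^3 - 9*o^2 + 20*o) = o*(o - 5)*(o^2 - 4*o) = o*(o - 5)*(o - 4)*(o)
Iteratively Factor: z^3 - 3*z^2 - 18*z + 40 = (z - 5)*(z^2 + 2*z - 8) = (z - 5)*(z + 4)*(z - 2)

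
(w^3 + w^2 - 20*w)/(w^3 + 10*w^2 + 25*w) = (w - 4)/(w + 5)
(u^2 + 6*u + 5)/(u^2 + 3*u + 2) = (u + 5)/(u + 2)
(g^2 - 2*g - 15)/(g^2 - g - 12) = (g - 5)/(g - 4)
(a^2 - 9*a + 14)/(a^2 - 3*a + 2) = (a - 7)/(a - 1)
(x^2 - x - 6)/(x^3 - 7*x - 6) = 1/(x + 1)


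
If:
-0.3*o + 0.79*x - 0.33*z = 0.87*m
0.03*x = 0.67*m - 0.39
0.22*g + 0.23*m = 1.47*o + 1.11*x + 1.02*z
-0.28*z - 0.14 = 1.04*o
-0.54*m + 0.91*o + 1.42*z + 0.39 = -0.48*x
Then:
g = 0.79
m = 0.61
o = -0.09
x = 0.56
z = -0.18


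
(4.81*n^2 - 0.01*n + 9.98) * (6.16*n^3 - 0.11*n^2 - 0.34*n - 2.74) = 29.6296*n^5 - 0.5907*n^4 + 59.8425*n^3 - 14.2738*n^2 - 3.3658*n - 27.3452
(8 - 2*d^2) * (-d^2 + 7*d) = 2*d^4 - 14*d^3 - 8*d^2 + 56*d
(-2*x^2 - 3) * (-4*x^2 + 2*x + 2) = 8*x^4 - 4*x^3 + 8*x^2 - 6*x - 6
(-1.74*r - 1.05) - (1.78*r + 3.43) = -3.52*r - 4.48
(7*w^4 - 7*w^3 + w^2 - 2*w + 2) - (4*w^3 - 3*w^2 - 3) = 7*w^4 - 11*w^3 + 4*w^2 - 2*w + 5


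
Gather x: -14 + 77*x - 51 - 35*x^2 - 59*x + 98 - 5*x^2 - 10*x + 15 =-40*x^2 + 8*x + 48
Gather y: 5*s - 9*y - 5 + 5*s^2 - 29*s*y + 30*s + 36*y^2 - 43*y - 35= 5*s^2 + 35*s + 36*y^2 + y*(-29*s - 52) - 40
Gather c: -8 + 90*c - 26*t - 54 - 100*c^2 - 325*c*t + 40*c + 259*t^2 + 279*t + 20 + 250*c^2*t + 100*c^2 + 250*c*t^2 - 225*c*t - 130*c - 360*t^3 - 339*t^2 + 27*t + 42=250*c^2*t + c*(250*t^2 - 550*t) - 360*t^3 - 80*t^2 + 280*t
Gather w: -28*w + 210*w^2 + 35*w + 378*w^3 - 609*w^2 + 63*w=378*w^3 - 399*w^2 + 70*w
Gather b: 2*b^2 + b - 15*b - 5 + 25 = 2*b^2 - 14*b + 20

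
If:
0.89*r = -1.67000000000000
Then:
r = -1.88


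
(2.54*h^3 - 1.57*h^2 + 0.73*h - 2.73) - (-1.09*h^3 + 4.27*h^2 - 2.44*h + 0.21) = 3.63*h^3 - 5.84*h^2 + 3.17*h - 2.94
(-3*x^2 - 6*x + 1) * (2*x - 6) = -6*x^3 + 6*x^2 + 38*x - 6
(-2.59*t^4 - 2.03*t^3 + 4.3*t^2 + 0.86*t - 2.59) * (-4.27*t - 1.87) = 11.0593*t^5 + 13.5114*t^4 - 14.5649*t^3 - 11.7132*t^2 + 9.4511*t + 4.8433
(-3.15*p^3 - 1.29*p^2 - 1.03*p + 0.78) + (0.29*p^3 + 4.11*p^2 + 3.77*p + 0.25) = -2.86*p^3 + 2.82*p^2 + 2.74*p + 1.03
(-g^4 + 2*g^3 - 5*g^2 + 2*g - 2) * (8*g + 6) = -8*g^5 + 10*g^4 - 28*g^3 - 14*g^2 - 4*g - 12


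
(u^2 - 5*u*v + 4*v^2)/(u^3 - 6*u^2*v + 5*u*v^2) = (u - 4*v)/(u*(u - 5*v))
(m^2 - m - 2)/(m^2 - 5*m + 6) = (m + 1)/(m - 3)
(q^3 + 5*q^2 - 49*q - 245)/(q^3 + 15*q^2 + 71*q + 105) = (q - 7)/(q + 3)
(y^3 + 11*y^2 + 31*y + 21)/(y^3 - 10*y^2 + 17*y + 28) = (y^2 + 10*y + 21)/(y^2 - 11*y + 28)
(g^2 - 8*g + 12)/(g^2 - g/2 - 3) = 2*(g - 6)/(2*g + 3)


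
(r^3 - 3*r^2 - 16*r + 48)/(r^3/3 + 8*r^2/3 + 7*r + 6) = 3*(r^3 - 3*r^2 - 16*r + 48)/(r^3 + 8*r^2 + 21*r + 18)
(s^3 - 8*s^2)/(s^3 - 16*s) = s*(s - 8)/(s^2 - 16)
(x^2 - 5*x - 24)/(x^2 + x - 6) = (x - 8)/(x - 2)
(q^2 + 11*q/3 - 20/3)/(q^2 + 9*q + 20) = (q - 4/3)/(q + 4)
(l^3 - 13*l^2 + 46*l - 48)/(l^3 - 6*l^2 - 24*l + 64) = (l - 3)/(l + 4)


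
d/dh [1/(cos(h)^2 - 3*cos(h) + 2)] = (2*cos(h) - 3)*sin(h)/(cos(h)^2 - 3*cos(h) + 2)^2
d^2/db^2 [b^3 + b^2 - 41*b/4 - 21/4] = 6*b + 2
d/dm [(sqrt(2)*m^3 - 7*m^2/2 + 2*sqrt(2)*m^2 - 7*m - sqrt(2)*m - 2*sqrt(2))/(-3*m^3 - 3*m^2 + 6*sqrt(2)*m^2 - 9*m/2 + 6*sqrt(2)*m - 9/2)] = (2*m^4 + 4*sqrt(2)*m^4 - 20*sqrt(2)*m^3 - 24*m^3 - 30*sqrt(2)*m^2 + 41*m^2 - 40*sqrt(2)*m + 106*m - 6*sqrt(2) + 74)/(3*(4*m^6 - 16*sqrt(2)*m^5 + 8*m^5 - 32*sqrt(2)*m^4 + 48*m^4 - 40*sqrt(2)*m^3 + 88*m^3 - 48*sqrt(2)*m^2 + 53*m^2 - 24*sqrt(2)*m + 18*m + 9))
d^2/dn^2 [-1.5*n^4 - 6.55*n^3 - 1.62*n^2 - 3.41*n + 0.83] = -18.0*n^2 - 39.3*n - 3.24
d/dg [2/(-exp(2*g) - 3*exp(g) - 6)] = (4*exp(g) + 6)*exp(g)/(exp(2*g) + 3*exp(g) + 6)^2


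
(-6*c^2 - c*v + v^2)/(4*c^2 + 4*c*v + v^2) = (-3*c + v)/(2*c + v)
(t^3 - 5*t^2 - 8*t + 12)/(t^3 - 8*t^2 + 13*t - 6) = (t + 2)/(t - 1)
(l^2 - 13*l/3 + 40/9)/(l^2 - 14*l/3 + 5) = (l - 8/3)/(l - 3)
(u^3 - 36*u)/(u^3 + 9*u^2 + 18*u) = (u - 6)/(u + 3)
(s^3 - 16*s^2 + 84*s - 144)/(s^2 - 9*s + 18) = (s^2 - 10*s + 24)/(s - 3)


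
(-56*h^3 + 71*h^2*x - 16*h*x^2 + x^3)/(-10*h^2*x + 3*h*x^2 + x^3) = (-56*h^3 + 71*h^2*x - 16*h*x^2 + x^3)/(x*(-10*h^2 + 3*h*x + x^2))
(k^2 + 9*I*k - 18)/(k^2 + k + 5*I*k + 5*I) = (k^2 + 9*I*k - 18)/(k^2 + k + 5*I*k + 5*I)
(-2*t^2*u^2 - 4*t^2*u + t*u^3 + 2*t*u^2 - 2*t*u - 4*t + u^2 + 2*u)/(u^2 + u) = (-2*t^2*u^2 - 4*t^2*u + t*u^3 + 2*t*u^2 - 2*t*u - 4*t + u^2 + 2*u)/(u*(u + 1))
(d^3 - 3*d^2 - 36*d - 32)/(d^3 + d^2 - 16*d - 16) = (d - 8)/(d - 4)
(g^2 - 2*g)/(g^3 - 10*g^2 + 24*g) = (g - 2)/(g^2 - 10*g + 24)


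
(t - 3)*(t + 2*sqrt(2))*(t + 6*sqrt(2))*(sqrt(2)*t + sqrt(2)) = sqrt(2)*t^4 - 2*sqrt(2)*t^3 + 16*t^3 - 32*t^2 + 21*sqrt(2)*t^2 - 48*sqrt(2)*t - 48*t - 72*sqrt(2)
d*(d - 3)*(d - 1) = d^3 - 4*d^2 + 3*d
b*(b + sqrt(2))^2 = b^3 + 2*sqrt(2)*b^2 + 2*b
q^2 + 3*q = q*(q + 3)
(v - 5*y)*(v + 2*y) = v^2 - 3*v*y - 10*y^2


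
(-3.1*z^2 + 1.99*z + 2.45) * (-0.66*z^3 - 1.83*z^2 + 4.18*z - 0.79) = 2.046*z^5 + 4.3596*z^4 - 18.2167*z^3 + 6.2837*z^2 + 8.6689*z - 1.9355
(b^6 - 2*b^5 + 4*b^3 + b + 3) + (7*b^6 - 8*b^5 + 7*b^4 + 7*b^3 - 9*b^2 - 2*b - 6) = 8*b^6 - 10*b^5 + 7*b^4 + 11*b^3 - 9*b^2 - b - 3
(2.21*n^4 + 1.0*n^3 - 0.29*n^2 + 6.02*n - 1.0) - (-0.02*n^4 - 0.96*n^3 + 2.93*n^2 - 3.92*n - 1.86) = 2.23*n^4 + 1.96*n^3 - 3.22*n^2 + 9.94*n + 0.86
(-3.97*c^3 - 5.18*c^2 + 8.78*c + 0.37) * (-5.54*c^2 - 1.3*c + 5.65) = 21.9938*c^5 + 33.8582*c^4 - 64.3377*c^3 - 42.7308*c^2 + 49.126*c + 2.0905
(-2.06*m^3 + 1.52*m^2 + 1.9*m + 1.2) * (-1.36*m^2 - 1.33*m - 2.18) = 2.8016*m^5 + 0.6726*m^4 - 0.1148*m^3 - 7.4726*m^2 - 5.738*m - 2.616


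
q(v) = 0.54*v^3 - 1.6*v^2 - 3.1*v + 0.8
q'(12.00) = 191.78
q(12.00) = 666.32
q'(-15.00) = 409.40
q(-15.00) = -2135.20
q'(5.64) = 30.38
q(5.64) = 29.30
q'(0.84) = -4.64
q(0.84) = -2.61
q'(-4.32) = 40.96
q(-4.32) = -59.20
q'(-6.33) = 82.07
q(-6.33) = -180.65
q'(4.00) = 10.02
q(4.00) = -2.64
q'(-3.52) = 28.24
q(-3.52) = -31.66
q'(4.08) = 10.81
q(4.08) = -1.81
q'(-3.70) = 30.92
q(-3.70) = -36.99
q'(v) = 1.62*v^2 - 3.2*v - 3.1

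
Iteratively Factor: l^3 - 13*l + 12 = (l - 3)*(l^2 + 3*l - 4) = (l - 3)*(l - 1)*(l + 4)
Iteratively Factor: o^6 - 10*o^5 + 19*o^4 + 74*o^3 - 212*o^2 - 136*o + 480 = (o - 5)*(o^5 - 5*o^4 - 6*o^3 + 44*o^2 + 8*o - 96) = (o - 5)*(o + 2)*(o^4 - 7*o^3 + 8*o^2 + 28*o - 48) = (o - 5)*(o - 4)*(o + 2)*(o^3 - 3*o^2 - 4*o + 12) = (o - 5)*(o - 4)*(o + 2)^2*(o^2 - 5*o + 6) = (o - 5)*(o - 4)*(o - 3)*(o + 2)^2*(o - 2)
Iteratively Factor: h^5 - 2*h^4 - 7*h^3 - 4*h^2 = (h)*(h^4 - 2*h^3 - 7*h^2 - 4*h) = h*(h + 1)*(h^3 - 3*h^2 - 4*h) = h*(h + 1)^2*(h^2 - 4*h) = h^2*(h + 1)^2*(h - 4)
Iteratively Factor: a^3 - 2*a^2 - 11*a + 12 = (a + 3)*(a^2 - 5*a + 4) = (a - 4)*(a + 3)*(a - 1)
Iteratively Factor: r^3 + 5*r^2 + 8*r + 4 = (r + 1)*(r^2 + 4*r + 4) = (r + 1)*(r + 2)*(r + 2)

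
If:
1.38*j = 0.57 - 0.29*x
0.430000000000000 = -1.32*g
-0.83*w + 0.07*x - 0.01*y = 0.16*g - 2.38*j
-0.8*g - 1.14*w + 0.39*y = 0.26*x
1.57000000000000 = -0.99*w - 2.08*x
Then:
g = -0.33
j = 0.78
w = 2.11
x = -1.76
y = 4.32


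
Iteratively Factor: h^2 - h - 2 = (h + 1)*(h - 2)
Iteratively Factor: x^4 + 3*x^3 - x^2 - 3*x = (x + 3)*(x^3 - x) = x*(x + 3)*(x^2 - 1) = x*(x + 1)*(x + 3)*(x - 1)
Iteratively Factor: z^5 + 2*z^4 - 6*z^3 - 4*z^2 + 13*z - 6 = (z - 1)*(z^4 + 3*z^3 - 3*z^2 - 7*z + 6) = (z - 1)^2*(z^3 + 4*z^2 + z - 6) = (z - 1)^2*(z + 2)*(z^2 + 2*z - 3) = (z - 1)^2*(z + 2)*(z + 3)*(z - 1)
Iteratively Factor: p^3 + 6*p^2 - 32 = (p - 2)*(p^2 + 8*p + 16) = (p - 2)*(p + 4)*(p + 4)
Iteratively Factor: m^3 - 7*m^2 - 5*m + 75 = (m - 5)*(m^2 - 2*m - 15) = (m - 5)^2*(m + 3)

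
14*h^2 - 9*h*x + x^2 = (-7*h + x)*(-2*h + x)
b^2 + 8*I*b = b*(b + 8*I)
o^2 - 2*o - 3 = (o - 3)*(o + 1)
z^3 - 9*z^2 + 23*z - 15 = (z - 5)*(z - 3)*(z - 1)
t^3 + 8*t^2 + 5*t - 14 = (t - 1)*(t + 2)*(t + 7)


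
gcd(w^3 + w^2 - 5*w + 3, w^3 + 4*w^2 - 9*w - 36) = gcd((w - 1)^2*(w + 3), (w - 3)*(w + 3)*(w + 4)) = w + 3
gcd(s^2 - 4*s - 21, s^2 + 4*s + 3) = s + 3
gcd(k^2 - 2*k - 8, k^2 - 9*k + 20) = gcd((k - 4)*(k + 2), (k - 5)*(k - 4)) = k - 4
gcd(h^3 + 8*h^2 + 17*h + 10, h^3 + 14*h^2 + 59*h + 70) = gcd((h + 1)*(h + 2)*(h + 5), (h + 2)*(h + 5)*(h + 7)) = h^2 + 7*h + 10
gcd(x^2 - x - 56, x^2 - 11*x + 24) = x - 8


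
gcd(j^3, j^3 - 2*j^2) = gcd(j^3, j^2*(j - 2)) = j^2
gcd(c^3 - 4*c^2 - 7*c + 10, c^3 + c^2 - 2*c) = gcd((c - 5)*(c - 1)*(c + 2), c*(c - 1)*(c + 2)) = c^2 + c - 2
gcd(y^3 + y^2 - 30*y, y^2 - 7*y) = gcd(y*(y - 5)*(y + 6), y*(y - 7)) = y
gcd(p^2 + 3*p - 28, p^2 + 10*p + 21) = p + 7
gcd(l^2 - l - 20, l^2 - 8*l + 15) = l - 5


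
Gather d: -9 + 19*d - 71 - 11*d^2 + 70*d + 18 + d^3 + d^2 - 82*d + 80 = d^3 - 10*d^2 + 7*d + 18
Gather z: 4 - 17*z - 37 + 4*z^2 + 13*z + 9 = 4*z^2 - 4*z - 24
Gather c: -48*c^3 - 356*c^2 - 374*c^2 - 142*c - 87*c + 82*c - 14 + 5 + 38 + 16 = -48*c^3 - 730*c^2 - 147*c + 45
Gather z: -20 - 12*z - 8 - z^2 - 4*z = -z^2 - 16*z - 28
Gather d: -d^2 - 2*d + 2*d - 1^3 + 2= 1 - d^2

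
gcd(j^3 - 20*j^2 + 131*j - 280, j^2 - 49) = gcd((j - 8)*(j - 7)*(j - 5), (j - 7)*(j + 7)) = j - 7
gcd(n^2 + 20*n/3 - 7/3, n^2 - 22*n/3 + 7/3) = n - 1/3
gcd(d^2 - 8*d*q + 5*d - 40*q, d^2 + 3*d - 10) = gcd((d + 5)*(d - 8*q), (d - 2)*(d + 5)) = d + 5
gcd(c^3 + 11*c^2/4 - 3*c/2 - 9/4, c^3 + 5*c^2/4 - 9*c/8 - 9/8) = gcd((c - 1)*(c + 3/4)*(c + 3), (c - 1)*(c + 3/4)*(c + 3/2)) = c^2 - c/4 - 3/4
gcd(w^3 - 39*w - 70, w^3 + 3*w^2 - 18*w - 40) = w^2 + 7*w + 10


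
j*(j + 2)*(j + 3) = j^3 + 5*j^2 + 6*j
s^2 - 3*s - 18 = (s - 6)*(s + 3)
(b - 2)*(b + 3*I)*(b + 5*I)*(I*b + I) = I*b^4 - 8*b^3 - I*b^3 + 8*b^2 - 17*I*b^2 + 16*b + 15*I*b + 30*I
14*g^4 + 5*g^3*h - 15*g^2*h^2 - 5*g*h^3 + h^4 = (-7*g + h)*(-g + h)*(g + h)*(2*g + h)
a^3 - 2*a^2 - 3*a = a*(a - 3)*(a + 1)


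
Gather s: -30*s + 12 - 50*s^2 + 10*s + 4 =-50*s^2 - 20*s + 16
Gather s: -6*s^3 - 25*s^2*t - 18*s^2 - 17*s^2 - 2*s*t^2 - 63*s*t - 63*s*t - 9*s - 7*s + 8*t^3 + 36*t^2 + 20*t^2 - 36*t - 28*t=-6*s^3 + s^2*(-25*t - 35) + s*(-2*t^2 - 126*t - 16) + 8*t^3 + 56*t^2 - 64*t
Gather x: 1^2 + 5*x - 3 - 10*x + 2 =-5*x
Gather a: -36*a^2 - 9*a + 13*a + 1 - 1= -36*a^2 + 4*a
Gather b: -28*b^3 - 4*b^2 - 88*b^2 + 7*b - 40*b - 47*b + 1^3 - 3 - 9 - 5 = -28*b^3 - 92*b^2 - 80*b - 16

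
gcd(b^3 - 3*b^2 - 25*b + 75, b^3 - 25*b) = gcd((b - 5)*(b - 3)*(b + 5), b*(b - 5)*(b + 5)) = b^2 - 25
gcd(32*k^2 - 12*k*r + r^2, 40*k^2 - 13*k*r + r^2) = -8*k + r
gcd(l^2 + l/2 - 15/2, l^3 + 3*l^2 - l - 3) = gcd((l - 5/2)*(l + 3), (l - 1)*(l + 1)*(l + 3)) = l + 3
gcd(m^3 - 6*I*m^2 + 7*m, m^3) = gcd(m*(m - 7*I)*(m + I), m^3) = m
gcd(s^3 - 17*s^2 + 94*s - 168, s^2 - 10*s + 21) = s - 7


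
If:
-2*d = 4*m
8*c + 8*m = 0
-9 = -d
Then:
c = 9/2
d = 9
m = -9/2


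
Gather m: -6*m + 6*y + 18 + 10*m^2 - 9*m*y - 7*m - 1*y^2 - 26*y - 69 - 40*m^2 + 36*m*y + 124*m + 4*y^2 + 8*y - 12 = -30*m^2 + m*(27*y + 111) + 3*y^2 - 12*y - 63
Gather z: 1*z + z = 2*z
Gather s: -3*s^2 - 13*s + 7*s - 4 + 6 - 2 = -3*s^2 - 6*s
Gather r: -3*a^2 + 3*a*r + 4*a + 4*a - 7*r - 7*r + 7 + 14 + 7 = -3*a^2 + 8*a + r*(3*a - 14) + 28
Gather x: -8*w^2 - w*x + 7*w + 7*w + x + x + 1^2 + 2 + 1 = -8*w^2 + 14*w + x*(2 - w) + 4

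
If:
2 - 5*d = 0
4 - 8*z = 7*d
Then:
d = 2/5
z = 3/20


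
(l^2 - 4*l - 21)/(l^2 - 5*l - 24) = (l - 7)/(l - 8)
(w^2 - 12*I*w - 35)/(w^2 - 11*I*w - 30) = (w - 7*I)/(w - 6*I)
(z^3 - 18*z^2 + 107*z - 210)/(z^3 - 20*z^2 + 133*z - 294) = (z - 5)/(z - 7)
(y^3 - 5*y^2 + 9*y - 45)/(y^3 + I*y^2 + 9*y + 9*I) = (y - 5)/(y + I)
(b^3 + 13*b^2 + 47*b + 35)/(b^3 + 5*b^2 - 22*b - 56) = (b^2 + 6*b + 5)/(b^2 - 2*b - 8)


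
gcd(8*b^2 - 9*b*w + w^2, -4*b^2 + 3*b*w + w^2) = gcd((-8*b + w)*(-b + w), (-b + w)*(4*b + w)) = -b + w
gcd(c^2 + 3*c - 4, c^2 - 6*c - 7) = 1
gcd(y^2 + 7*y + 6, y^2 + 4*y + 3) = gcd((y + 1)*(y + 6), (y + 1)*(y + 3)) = y + 1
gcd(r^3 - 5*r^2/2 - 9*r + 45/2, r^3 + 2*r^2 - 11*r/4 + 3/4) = r + 3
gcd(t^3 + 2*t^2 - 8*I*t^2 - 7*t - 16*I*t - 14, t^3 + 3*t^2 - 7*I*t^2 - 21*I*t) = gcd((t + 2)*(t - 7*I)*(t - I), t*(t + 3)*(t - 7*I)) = t - 7*I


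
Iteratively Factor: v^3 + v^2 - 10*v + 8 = (v + 4)*(v^2 - 3*v + 2) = (v - 2)*(v + 4)*(v - 1)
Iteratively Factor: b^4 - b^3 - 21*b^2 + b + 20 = (b - 5)*(b^3 + 4*b^2 - b - 4) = (b - 5)*(b - 1)*(b^2 + 5*b + 4) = (b - 5)*(b - 1)*(b + 1)*(b + 4)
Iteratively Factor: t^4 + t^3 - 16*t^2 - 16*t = (t)*(t^3 + t^2 - 16*t - 16) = t*(t + 4)*(t^2 - 3*t - 4) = t*(t + 1)*(t + 4)*(t - 4)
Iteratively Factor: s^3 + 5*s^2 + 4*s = (s)*(s^2 + 5*s + 4) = s*(s + 1)*(s + 4)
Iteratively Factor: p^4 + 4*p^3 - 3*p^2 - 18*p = (p + 3)*(p^3 + p^2 - 6*p) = (p - 2)*(p + 3)*(p^2 + 3*p) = (p - 2)*(p + 3)^2*(p)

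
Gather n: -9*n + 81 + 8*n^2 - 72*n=8*n^2 - 81*n + 81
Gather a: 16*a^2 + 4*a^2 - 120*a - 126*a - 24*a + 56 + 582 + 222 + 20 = 20*a^2 - 270*a + 880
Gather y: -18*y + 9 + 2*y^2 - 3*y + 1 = 2*y^2 - 21*y + 10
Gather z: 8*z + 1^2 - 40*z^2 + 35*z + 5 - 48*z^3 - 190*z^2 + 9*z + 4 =-48*z^3 - 230*z^2 + 52*z + 10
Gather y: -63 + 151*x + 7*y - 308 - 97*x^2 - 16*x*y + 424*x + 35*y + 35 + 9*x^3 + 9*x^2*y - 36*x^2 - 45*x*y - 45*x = 9*x^3 - 133*x^2 + 530*x + y*(9*x^2 - 61*x + 42) - 336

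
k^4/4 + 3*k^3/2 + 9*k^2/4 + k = k*(k/4 + 1/4)*(k + 1)*(k + 4)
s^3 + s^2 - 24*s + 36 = (s - 3)*(s - 2)*(s + 6)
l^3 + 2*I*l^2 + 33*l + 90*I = (l - 6*I)*(l + 3*I)*(l + 5*I)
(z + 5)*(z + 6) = z^2 + 11*z + 30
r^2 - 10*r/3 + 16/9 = (r - 8/3)*(r - 2/3)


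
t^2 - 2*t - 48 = (t - 8)*(t + 6)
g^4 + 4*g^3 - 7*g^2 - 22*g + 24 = (g - 2)*(g - 1)*(g + 3)*(g + 4)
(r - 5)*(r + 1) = r^2 - 4*r - 5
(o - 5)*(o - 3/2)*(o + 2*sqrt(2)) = o^3 - 13*o^2/2 + 2*sqrt(2)*o^2 - 13*sqrt(2)*o + 15*o/2 + 15*sqrt(2)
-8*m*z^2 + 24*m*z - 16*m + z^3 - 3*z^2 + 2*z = (-8*m + z)*(z - 2)*(z - 1)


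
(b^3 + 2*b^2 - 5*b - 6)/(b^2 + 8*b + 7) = (b^2 + b - 6)/(b + 7)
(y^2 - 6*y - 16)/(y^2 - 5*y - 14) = (y - 8)/(y - 7)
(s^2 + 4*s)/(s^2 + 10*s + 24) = s/(s + 6)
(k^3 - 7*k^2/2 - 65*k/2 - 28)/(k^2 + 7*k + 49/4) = 2*(k^2 - 7*k - 8)/(2*k + 7)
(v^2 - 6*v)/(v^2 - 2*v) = (v - 6)/(v - 2)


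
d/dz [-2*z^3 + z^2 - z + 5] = -6*z^2 + 2*z - 1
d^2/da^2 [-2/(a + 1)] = -4/(a + 1)^3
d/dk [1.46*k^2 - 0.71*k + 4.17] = 2.92*k - 0.71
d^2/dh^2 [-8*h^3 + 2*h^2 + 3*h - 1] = 4 - 48*h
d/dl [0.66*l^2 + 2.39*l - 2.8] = 1.32*l + 2.39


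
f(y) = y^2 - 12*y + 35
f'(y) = 2*y - 12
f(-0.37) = 39.58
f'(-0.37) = -12.74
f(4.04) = 2.84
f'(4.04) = -3.92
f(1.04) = 23.60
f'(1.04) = -9.92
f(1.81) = 16.56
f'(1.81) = -8.38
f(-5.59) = 133.33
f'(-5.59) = -23.18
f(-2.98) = 79.64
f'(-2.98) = -17.96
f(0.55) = 28.70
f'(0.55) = -10.90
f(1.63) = 18.10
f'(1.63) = -8.74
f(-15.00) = 440.00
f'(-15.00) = -42.00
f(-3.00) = 80.00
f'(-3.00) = -18.00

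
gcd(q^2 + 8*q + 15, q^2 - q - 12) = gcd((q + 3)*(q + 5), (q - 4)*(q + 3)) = q + 3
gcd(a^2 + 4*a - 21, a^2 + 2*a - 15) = a - 3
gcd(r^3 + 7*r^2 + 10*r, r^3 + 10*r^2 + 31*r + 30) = r^2 + 7*r + 10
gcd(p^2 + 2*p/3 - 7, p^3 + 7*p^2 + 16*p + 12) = p + 3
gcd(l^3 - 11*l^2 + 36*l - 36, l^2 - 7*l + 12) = l - 3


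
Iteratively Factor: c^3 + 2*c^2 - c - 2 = (c + 1)*(c^2 + c - 2) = (c + 1)*(c + 2)*(c - 1)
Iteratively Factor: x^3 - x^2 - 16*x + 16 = (x - 4)*(x^2 + 3*x - 4) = (x - 4)*(x - 1)*(x + 4)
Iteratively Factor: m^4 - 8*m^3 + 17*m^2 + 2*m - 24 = (m + 1)*(m^3 - 9*m^2 + 26*m - 24) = (m - 4)*(m + 1)*(m^2 - 5*m + 6) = (m - 4)*(m - 2)*(m + 1)*(m - 3)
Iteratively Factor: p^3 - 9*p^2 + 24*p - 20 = (p - 2)*(p^2 - 7*p + 10) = (p - 2)^2*(p - 5)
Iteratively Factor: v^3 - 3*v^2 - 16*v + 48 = (v + 4)*(v^2 - 7*v + 12) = (v - 3)*(v + 4)*(v - 4)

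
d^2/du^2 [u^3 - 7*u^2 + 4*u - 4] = 6*u - 14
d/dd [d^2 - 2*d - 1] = 2*d - 2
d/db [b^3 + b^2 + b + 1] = 3*b^2 + 2*b + 1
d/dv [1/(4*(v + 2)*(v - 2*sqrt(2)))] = ((-v + 2*sqrt(2))*(v + 2) - (v - 2*sqrt(2))^2)/(4*(v + 2)^2*(v - 2*sqrt(2))^3)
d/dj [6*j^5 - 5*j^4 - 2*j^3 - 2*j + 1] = 30*j^4 - 20*j^3 - 6*j^2 - 2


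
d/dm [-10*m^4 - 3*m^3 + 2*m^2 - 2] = m*(-40*m^2 - 9*m + 4)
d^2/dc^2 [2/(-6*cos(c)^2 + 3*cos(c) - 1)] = 6*(-48*sin(c)^4 + 19*sin(c)^2 - 47*cos(c)/2 + 9*cos(3*c)/2 + 31)/(6*sin(c)^2 + 3*cos(c) - 7)^3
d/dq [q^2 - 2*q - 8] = 2*q - 2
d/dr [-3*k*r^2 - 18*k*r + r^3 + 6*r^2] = -6*k*r - 18*k + 3*r^2 + 12*r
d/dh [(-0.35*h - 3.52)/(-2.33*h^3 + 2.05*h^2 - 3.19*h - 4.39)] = (-1.631*h^3 - 23.8873*h^2 + 14.432*h - 9.6923)/(5.4289*h^6 - 9.553*h^5 + 19.0679*h^4 + 7.3784*h^3 - 7.8229*h^2 + 28.0082*h + 19.2721)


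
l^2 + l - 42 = (l - 6)*(l + 7)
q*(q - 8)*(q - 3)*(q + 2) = q^4 - 9*q^3 + 2*q^2 + 48*q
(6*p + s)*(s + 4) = 6*p*s + 24*p + s^2 + 4*s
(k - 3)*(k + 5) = k^2 + 2*k - 15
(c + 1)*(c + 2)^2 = c^3 + 5*c^2 + 8*c + 4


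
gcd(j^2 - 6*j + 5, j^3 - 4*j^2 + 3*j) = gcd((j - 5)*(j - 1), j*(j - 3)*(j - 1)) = j - 1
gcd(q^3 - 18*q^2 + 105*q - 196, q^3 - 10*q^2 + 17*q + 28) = q^2 - 11*q + 28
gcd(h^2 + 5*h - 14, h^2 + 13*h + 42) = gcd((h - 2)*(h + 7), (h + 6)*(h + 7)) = h + 7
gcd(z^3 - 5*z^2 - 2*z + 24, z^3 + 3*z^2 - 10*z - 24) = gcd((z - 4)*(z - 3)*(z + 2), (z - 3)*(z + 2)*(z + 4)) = z^2 - z - 6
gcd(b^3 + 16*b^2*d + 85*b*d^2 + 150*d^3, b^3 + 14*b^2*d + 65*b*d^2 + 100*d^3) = b^2 + 10*b*d + 25*d^2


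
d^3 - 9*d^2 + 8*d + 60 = (d - 6)*(d - 5)*(d + 2)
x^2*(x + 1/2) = x^3 + x^2/2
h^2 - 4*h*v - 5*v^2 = (h - 5*v)*(h + v)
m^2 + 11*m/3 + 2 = (m + 2/3)*(m + 3)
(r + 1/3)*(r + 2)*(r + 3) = r^3 + 16*r^2/3 + 23*r/3 + 2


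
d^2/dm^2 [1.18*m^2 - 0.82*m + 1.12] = 2.36000000000000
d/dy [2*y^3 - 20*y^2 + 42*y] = 6*y^2 - 40*y + 42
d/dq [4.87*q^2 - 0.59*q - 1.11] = 9.74*q - 0.59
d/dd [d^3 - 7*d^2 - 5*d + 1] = 3*d^2 - 14*d - 5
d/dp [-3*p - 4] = -3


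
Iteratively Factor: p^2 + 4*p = (p + 4)*(p)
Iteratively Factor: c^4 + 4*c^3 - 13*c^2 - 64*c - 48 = (c - 4)*(c^3 + 8*c^2 + 19*c + 12) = (c - 4)*(c + 1)*(c^2 + 7*c + 12) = (c - 4)*(c + 1)*(c + 3)*(c + 4)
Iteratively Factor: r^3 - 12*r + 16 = (r + 4)*(r^2 - 4*r + 4) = (r - 2)*(r + 4)*(r - 2)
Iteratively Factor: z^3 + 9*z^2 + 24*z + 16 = (z + 1)*(z^2 + 8*z + 16) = (z + 1)*(z + 4)*(z + 4)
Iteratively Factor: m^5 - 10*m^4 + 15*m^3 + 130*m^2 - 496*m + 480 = (m - 4)*(m^4 - 6*m^3 - 9*m^2 + 94*m - 120) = (m - 4)*(m - 3)*(m^3 - 3*m^2 - 18*m + 40) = (m - 4)*(m - 3)*(m + 4)*(m^2 - 7*m + 10) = (m - 4)*(m - 3)*(m - 2)*(m + 4)*(m - 5)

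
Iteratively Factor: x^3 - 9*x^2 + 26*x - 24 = (x - 4)*(x^2 - 5*x + 6) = (x - 4)*(x - 2)*(x - 3)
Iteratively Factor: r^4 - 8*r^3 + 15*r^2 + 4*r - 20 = (r + 1)*(r^3 - 9*r^2 + 24*r - 20) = (r - 2)*(r + 1)*(r^2 - 7*r + 10) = (r - 2)^2*(r + 1)*(r - 5)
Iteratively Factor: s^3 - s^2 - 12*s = (s)*(s^2 - s - 12) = s*(s + 3)*(s - 4)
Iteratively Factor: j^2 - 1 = (j + 1)*(j - 1)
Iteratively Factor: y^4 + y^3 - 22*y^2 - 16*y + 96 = (y - 2)*(y^3 + 3*y^2 - 16*y - 48) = (y - 2)*(y + 3)*(y^2 - 16) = (y - 4)*(y - 2)*(y + 3)*(y + 4)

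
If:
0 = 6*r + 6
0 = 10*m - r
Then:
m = -1/10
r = -1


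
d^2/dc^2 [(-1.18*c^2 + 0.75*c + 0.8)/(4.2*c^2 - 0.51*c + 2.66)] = (21.40488*c^3 + 163.76976*c^2 - 60.5556*c - 32.122556)/(74.088*c^6 - 26.9892*c^5 + 144.04446*c^4 - 34.318971*c^3 + 91.228158*c^2 - 10.825668*c + 18.821096)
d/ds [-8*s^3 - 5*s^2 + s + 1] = -24*s^2 - 10*s + 1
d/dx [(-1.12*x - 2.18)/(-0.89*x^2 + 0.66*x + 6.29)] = (0.9968*x^2 - 0.7392*x - (1.12*x + 2.18)*(1.78*x - 0.66) - 7.0448)/(-0.89*x^2 + 0.66*x + 6.29)^2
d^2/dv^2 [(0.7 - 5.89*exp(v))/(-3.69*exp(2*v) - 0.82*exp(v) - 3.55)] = (80.1988289999999*exp(4*v) - 55.947042*exp(3*v) - 469.29051*exp(2*v) + 19.06213*exp(v) + 76.266425)*exp(v)/(50.243409*exp(6*v) + 33.495606*exp(5*v) + 152.454933*exp(4*v) + 65.000908*exp(3*v) + 146.670735*exp(2*v) + 31.00215*exp(v) + 44.738875)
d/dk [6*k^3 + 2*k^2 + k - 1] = 18*k^2 + 4*k + 1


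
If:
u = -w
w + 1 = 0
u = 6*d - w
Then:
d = 0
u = 1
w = -1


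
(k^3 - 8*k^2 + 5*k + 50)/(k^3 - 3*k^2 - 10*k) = (k - 5)/k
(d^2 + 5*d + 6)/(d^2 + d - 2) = (d + 3)/(d - 1)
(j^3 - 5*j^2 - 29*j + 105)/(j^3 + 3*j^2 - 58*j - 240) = (j^2 - 10*j + 21)/(j^2 - 2*j - 48)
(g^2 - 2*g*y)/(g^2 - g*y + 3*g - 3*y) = g*(g - 2*y)/(g^2 - g*y + 3*g - 3*y)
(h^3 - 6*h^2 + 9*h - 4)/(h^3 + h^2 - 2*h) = (h^2 - 5*h + 4)/(h*(h + 2))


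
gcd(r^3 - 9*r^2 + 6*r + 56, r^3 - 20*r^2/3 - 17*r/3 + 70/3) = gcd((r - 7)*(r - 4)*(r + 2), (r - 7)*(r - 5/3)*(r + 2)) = r^2 - 5*r - 14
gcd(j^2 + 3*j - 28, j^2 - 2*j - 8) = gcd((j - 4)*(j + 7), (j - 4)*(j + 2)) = j - 4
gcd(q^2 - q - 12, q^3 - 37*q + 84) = q - 4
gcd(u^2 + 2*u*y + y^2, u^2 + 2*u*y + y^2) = u^2 + 2*u*y + y^2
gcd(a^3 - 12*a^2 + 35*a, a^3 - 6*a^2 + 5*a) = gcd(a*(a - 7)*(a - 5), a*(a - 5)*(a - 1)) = a^2 - 5*a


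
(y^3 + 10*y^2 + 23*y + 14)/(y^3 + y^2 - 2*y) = (y^2 + 8*y + 7)/(y*(y - 1))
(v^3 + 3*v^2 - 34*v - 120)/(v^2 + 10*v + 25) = (v^2 - 2*v - 24)/(v + 5)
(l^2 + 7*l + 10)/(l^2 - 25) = (l + 2)/(l - 5)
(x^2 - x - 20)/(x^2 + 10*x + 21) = (x^2 - x - 20)/(x^2 + 10*x + 21)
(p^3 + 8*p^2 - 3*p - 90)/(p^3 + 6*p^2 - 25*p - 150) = (p - 3)/(p - 5)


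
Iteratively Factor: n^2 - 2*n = (n - 2)*(n)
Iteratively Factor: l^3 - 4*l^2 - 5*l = (l)*(l^2 - 4*l - 5) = l*(l + 1)*(l - 5)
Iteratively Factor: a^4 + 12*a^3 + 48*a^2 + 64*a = (a + 4)*(a^3 + 8*a^2 + 16*a) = a*(a + 4)*(a^2 + 8*a + 16) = a*(a + 4)^2*(a + 4)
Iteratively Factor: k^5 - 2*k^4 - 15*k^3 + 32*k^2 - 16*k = (k - 1)*(k^4 - k^3 - 16*k^2 + 16*k) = (k - 1)*(k + 4)*(k^3 - 5*k^2 + 4*k) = (k - 1)^2*(k + 4)*(k^2 - 4*k) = k*(k - 1)^2*(k + 4)*(k - 4)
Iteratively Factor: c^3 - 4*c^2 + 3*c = (c - 1)*(c^2 - 3*c) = (c - 3)*(c - 1)*(c)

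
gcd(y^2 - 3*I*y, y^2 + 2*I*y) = y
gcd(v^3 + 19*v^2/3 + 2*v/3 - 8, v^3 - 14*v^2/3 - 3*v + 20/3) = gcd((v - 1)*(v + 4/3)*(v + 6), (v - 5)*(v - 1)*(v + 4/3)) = v^2 + v/3 - 4/3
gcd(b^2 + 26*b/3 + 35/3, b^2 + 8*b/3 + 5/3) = b + 5/3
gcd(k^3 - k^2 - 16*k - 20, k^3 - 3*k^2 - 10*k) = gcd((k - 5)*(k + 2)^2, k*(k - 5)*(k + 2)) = k^2 - 3*k - 10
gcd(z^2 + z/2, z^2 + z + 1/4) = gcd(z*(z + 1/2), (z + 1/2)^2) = z + 1/2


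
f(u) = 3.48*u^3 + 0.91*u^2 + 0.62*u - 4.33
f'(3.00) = 100.04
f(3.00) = 99.68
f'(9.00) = 862.64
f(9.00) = 2611.88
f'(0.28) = 1.95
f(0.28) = -4.01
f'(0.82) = 9.13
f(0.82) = -1.29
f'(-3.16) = 99.12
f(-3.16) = -107.01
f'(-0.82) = 6.15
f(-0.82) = -6.15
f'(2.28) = 59.04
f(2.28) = 43.06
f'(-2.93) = 84.91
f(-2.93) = -85.87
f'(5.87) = 371.03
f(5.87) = 734.54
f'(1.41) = 23.94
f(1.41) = 8.11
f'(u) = 10.44*u^2 + 1.82*u + 0.62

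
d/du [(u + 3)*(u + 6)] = 2*u + 9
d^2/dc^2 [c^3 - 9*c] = 6*c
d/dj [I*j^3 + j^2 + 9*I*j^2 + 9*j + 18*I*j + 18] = 3*I*j^2 + j*(2 + 18*I) + 9 + 18*I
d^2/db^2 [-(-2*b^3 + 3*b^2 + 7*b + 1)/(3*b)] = 4/3 - 2/(3*b^3)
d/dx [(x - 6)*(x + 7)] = 2*x + 1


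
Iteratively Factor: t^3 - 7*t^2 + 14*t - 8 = (t - 1)*(t^2 - 6*t + 8) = (t - 4)*(t - 1)*(t - 2)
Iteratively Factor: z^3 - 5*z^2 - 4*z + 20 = (z - 5)*(z^2 - 4) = (z - 5)*(z - 2)*(z + 2)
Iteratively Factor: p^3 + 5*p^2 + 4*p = (p)*(p^2 + 5*p + 4) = p*(p + 1)*(p + 4)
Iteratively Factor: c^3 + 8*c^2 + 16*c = (c + 4)*(c^2 + 4*c) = c*(c + 4)*(c + 4)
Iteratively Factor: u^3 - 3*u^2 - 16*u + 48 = (u + 4)*(u^2 - 7*u + 12) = (u - 4)*(u + 4)*(u - 3)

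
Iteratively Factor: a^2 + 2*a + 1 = (a + 1)*(a + 1)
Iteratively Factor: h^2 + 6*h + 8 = (h + 4)*(h + 2)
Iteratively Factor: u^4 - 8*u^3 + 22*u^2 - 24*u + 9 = (u - 3)*(u^3 - 5*u^2 + 7*u - 3) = (u - 3)*(u - 1)*(u^2 - 4*u + 3) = (u - 3)*(u - 1)^2*(u - 3)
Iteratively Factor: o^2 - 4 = (o - 2)*(o + 2)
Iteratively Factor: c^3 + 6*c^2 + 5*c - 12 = (c - 1)*(c^2 + 7*c + 12) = (c - 1)*(c + 4)*(c + 3)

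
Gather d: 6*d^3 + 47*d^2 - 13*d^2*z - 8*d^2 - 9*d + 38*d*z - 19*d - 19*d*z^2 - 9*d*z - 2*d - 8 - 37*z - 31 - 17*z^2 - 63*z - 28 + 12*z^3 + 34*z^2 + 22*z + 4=6*d^3 + d^2*(39 - 13*z) + d*(-19*z^2 + 29*z - 30) + 12*z^3 + 17*z^2 - 78*z - 63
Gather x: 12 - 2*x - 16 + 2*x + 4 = 0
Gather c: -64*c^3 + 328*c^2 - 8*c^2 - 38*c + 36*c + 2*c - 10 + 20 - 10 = -64*c^3 + 320*c^2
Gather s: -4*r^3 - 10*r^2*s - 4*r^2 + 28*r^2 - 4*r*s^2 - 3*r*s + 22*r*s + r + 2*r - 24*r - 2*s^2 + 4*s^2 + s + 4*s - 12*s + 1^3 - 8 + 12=-4*r^3 + 24*r^2 - 21*r + s^2*(2 - 4*r) + s*(-10*r^2 + 19*r - 7) + 5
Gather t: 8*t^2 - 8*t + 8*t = 8*t^2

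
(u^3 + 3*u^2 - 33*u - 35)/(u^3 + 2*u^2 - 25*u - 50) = (u^2 + 8*u + 7)/(u^2 + 7*u + 10)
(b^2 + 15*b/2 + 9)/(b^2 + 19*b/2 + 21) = (2*b + 3)/(2*b + 7)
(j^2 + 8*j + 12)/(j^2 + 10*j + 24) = (j + 2)/(j + 4)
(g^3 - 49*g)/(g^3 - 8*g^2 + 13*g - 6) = g*(g^2 - 49)/(g^3 - 8*g^2 + 13*g - 6)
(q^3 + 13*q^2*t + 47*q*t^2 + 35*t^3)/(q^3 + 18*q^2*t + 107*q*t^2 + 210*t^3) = (q + t)/(q + 6*t)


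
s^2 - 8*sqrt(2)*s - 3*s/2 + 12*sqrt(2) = (s - 3/2)*(s - 8*sqrt(2))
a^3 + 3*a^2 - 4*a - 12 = (a - 2)*(a + 2)*(a + 3)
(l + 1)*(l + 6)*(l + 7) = l^3 + 14*l^2 + 55*l + 42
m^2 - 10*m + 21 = (m - 7)*(m - 3)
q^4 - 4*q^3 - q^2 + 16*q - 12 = (q - 3)*(q - 2)*(q - 1)*(q + 2)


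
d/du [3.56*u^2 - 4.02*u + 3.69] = 7.12*u - 4.02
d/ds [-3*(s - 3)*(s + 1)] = 6 - 6*s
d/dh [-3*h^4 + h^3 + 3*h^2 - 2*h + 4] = -12*h^3 + 3*h^2 + 6*h - 2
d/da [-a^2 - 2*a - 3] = -2*a - 2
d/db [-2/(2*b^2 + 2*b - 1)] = 4*(2*b + 1)/(2*b^2 + 2*b - 1)^2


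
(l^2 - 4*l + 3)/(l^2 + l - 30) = (l^2 - 4*l + 3)/(l^2 + l - 30)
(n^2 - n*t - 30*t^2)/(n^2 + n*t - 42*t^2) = (n + 5*t)/(n + 7*t)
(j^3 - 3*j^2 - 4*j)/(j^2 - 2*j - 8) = j*(j + 1)/(j + 2)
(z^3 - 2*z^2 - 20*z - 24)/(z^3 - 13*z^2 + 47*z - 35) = (z^3 - 2*z^2 - 20*z - 24)/(z^3 - 13*z^2 + 47*z - 35)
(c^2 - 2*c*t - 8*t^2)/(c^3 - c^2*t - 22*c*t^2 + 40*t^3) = (-c - 2*t)/(-c^2 - 3*c*t + 10*t^2)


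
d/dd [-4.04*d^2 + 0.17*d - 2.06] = 0.17 - 8.08*d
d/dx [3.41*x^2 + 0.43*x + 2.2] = 6.82*x + 0.43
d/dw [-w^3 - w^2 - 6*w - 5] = -3*w^2 - 2*w - 6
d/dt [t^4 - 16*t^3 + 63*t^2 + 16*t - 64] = 4*t^3 - 48*t^2 + 126*t + 16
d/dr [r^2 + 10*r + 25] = 2*r + 10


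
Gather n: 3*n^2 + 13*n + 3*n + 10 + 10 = 3*n^2 + 16*n + 20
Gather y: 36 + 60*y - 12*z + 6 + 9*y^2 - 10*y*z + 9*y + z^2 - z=9*y^2 + y*(69 - 10*z) + z^2 - 13*z + 42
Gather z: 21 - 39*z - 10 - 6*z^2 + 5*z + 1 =-6*z^2 - 34*z + 12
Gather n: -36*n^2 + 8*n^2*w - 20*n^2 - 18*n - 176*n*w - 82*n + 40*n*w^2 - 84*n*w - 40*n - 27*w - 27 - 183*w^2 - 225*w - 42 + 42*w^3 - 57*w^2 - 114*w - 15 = n^2*(8*w - 56) + n*(40*w^2 - 260*w - 140) + 42*w^3 - 240*w^2 - 366*w - 84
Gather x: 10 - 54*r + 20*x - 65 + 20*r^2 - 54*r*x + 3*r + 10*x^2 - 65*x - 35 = 20*r^2 - 51*r + 10*x^2 + x*(-54*r - 45) - 90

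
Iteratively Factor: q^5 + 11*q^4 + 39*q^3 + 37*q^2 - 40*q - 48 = (q + 1)*(q^4 + 10*q^3 + 29*q^2 + 8*q - 48) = (q + 1)*(q + 4)*(q^3 + 6*q^2 + 5*q - 12) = (q + 1)*(q + 4)^2*(q^2 + 2*q - 3) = (q - 1)*(q + 1)*(q + 4)^2*(q + 3)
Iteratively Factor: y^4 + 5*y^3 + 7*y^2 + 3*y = (y + 1)*(y^3 + 4*y^2 + 3*y) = y*(y + 1)*(y^2 + 4*y + 3) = y*(y + 1)^2*(y + 3)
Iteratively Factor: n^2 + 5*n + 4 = (n + 1)*(n + 4)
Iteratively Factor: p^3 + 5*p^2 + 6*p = (p)*(p^2 + 5*p + 6) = p*(p + 2)*(p + 3)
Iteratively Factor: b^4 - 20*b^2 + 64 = (b - 4)*(b^3 + 4*b^2 - 4*b - 16) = (b - 4)*(b + 4)*(b^2 - 4) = (b - 4)*(b - 2)*(b + 4)*(b + 2)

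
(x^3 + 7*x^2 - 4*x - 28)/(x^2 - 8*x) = (x^3 + 7*x^2 - 4*x - 28)/(x*(x - 8))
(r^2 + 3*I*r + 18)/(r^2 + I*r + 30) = (r - 3*I)/(r - 5*I)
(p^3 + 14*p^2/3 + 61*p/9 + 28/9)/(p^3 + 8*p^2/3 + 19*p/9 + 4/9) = (3*p + 7)/(3*p + 1)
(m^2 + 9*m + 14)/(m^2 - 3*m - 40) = (m^2 + 9*m + 14)/(m^2 - 3*m - 40)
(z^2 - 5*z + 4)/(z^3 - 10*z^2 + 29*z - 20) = 1/(z - 5)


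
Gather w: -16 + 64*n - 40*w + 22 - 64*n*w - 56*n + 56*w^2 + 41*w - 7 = 8*n + 56*w^2 + w*(1 - 64*n) - 1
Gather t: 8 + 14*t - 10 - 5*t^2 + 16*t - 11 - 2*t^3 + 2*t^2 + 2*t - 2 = -2*t^3 - 3*t^2 + 32*t - 15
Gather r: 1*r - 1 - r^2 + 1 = -r^2 + r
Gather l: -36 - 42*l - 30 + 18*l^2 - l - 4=18*l^2 - 43*l - 70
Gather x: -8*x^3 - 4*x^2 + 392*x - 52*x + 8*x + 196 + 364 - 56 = -8*x^3 - 4*x^2 + 348*x + 504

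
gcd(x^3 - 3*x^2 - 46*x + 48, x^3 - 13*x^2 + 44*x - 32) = x^2 - 9*x + 8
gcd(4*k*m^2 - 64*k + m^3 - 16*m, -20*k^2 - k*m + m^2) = 4*k + m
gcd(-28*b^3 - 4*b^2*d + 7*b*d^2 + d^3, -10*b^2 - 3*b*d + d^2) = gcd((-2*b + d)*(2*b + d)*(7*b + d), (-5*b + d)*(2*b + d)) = 2*b + d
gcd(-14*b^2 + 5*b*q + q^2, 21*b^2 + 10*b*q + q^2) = 7*b + q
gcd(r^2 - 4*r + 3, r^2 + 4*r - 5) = r - 1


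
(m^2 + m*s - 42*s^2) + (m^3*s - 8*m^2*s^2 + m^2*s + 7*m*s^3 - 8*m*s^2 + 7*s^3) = m^3*s - 8*m^2*s^2 + m^2*s + m^2 + 7*m*s^3 - 8*m*s^2 + m*s + 7*s^3 - 42*s^2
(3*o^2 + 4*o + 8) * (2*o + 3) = 6*o^3 + 17*o^2 + 28*o + 24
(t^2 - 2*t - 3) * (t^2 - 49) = t^4 - 2*t^3 - 52*t^2 + 98*t + 147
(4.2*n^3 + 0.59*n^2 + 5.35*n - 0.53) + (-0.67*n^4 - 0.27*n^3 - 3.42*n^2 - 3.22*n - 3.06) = -0.67*n^4 + 3.93*n^3 - 2.83*n^2 + 2.13*n - 3.59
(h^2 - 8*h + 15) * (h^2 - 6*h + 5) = h^4 - 14*h^3 + 68*h^2 - 130*h + 75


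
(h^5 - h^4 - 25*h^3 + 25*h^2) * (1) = h^5 - h^4 - 25*h^3 + 25*h^2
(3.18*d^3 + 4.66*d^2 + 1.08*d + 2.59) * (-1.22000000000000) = -3.8796*d^3 - 5.6852*d^2 - 1.3176*d - 3.1598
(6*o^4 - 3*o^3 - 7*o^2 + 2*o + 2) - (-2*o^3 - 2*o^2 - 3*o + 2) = 6*o^4 - o^3 - 5*o^2 + 5*o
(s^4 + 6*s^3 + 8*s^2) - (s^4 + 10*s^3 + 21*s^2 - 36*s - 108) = -4*s^3 - 13*s^2 + 36*s + 108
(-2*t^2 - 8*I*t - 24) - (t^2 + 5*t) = -3*t^2 - 5*t - 8*I*t - 24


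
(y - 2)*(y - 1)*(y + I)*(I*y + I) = I*y^4 - y^3 - 2*I*y^3 + 2*y^2 - I*y^2 + y + 2*I*y - 2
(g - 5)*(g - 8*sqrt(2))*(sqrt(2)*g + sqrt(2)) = sqrt(2)*g^3 - 16*g^2 - 4*sqrt(2)*g^2 - 5*sqrt(2)*g + 64*g + 80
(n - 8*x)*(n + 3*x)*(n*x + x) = n^3*x - 5*n^2*x^2 + n^2*x - 24*n*x^3 - 5*n*x^2 - 24*x^3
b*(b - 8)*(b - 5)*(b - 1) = b^4 - 14*b^3 + 53*b^2 - 40*b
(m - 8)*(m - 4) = m^2 - 12*m + 32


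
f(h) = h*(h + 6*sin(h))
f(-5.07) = -2.79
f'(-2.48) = 3.09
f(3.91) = -1.02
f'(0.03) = 0.42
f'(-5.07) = -15.17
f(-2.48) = 15.29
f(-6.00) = 25.94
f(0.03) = 0.01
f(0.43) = 1.26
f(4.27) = -4.92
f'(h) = h*(6*cos(h) + 1) + h + 6*sin(h)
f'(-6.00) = -44.89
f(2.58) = 14.90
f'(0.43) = 5.71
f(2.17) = 15.46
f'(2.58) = -4.75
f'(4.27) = -7.85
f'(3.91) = -13.22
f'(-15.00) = 34.47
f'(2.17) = 1.95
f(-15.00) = 283.53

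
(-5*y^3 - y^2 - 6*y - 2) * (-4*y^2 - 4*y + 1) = 20*y^5 + 24*y^4 + 23*y^3 + 31*y^2 + 2*y - 2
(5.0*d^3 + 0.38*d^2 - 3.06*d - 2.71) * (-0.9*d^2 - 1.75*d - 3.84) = -4.5*d^5 - 9.092*d^4 - 17.111*d^3 + 6.3348*d^2 + 16.4929*d + 10.4064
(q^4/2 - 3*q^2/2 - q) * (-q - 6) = -q^5/2 - 3*q^4 + 3*q^3/2 + 10*q^2 + 6*q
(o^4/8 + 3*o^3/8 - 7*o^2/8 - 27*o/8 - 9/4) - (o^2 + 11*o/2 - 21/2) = o^4/8 + 3*o^3/8 - 15*o^2/8 - 71*o/8 + 33/4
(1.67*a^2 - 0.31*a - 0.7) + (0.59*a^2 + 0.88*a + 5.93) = 2.26*a^2 + 0.57*a + 5.23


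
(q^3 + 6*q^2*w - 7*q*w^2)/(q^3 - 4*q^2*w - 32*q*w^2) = (-q^2 - 6*q*w + 7*w^2)/(-q^2 + 4*q*w + 32*w^2)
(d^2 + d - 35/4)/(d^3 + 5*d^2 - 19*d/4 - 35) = 1/(d + 4)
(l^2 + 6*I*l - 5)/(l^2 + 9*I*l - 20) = (l + I)/(l + 4*I)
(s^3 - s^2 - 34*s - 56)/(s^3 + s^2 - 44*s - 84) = (s + 4)/(s + 6)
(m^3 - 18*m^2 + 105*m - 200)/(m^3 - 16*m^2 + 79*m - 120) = (m - 5)/(m - 3)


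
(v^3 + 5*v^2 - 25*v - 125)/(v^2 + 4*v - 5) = (v^2 - 25)/(v - 1)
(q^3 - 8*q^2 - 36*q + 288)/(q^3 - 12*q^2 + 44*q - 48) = (q^2 - 2*q - 48)/(q^2 - 6*q + 8)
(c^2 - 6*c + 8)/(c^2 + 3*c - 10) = (c - 4)/(c + 5)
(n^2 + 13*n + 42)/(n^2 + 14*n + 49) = (n + 6)/(n + 7)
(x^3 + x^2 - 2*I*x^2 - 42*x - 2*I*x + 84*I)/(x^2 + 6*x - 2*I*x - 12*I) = (x^2 + x - 42)/(x + 6)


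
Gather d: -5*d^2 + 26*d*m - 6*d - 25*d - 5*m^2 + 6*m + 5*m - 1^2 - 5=-5*d^2 + d*(26*m - 31) - 5*m^2 + 11*m - 6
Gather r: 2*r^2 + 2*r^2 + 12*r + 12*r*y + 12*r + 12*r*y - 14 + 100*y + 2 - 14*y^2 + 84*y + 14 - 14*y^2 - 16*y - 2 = 4*r^2 + r*(24*y + 24) - 28*y^2 + 168*y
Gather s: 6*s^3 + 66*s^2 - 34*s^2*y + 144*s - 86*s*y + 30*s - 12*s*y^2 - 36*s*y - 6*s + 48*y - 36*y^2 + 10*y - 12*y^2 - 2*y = 6*s^3 + s^2*(66 - 34*y) + s*(-12*y^2 - 122*y + 168) - 48*y^2 + 56*y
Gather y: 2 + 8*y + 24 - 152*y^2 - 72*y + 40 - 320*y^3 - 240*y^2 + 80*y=-320*y^3 - 392*y^2 + 16*y + 66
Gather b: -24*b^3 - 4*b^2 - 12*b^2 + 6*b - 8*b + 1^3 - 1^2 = -24*b^3 - 16*b^2 - 2*b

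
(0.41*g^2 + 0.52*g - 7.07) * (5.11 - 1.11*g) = -0.4551*g^3 + 1.5179*g^2 + 10.5049*g - 36.1277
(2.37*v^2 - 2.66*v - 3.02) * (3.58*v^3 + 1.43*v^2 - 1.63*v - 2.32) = 8.4846*v^5 - 6.1337*v^4 - 18.4785*v^3 - 5.4812*v^2 + 11.0938*v + 7.0064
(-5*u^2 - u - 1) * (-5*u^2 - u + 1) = 25*u^4 + 10*u^3 + u^2 - 1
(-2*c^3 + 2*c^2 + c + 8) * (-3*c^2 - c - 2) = 6*c^5 - 4*c^4 - c^3 - 29*c^2 - 10*c - 16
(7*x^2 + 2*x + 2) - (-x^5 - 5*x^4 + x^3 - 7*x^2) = x^5 + 5*x^4 - x^3 + 14*x^2 + 2*x + 2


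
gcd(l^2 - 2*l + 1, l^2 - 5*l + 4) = l - 1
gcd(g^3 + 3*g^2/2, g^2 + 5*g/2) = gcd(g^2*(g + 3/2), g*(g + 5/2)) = g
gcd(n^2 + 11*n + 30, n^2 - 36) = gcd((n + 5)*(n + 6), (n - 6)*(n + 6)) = n + 6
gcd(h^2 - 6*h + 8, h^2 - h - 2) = h - 2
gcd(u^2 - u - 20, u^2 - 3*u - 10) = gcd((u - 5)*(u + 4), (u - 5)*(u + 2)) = u - 5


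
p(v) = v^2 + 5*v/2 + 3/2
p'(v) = 2*v + 5/2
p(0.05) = 1.63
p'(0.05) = 2.60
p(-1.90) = 0.36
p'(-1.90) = -1.30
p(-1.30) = -0.06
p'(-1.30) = -0.10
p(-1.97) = 0.46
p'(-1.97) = -1.44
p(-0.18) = 1.08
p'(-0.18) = 2.14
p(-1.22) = -0.06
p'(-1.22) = 0.06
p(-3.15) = 3.55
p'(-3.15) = -3.80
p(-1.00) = 0.00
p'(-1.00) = 0.50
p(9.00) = 105.00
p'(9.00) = 20.50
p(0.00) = 1.50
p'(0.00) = 2.50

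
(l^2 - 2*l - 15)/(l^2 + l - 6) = (l - 5)/(l - 2)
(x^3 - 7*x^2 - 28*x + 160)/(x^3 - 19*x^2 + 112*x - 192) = (x^2 + x - 20)/(x^2 - 11*x + 24)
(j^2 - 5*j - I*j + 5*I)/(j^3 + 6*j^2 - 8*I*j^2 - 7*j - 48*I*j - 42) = (j - 5)/(j^2 + j*(6 - 7*I) - 42*I)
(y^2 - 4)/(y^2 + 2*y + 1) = (y^2 - 4)/(y^2 + 2*y + 1)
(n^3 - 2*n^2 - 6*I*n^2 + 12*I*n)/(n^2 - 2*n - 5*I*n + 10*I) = n*(n - 6*I)/(n - 5*I)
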